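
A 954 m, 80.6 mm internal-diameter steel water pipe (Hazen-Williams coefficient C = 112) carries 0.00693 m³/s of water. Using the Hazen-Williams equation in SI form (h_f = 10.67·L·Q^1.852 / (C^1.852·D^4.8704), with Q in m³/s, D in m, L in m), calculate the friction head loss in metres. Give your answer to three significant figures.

h_f ≈ 34.7 m

h_f = 10.67·954·0.00693^1.852 / (112^1.852·0.0806^4.8704) = 34.69 m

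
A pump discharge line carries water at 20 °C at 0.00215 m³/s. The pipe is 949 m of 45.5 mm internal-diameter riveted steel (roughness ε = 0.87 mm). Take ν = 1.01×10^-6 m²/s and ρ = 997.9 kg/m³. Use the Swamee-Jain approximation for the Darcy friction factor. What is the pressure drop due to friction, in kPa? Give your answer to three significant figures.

Δp ≈ 888 kPa

V = 4Q/(πD²) = 4·0.00215/(π·0.0455²) = 1.322 m/s
Re = VD/ν = 1.322·0.0455/1.01×10^-6 = 5.96×10^4 → turbulent
ε/D = 0.87/45.5 = 0.0191
Swamee-Jain: f = 0.04882
h_f = f(L/D)V²/(2g) = 0.04882·(949/0.0455)·1.322²/(2·9.81) = 90.73 m
Δp = ρg·h_f = 997.9·9.81·90.73 = 888.2 kPa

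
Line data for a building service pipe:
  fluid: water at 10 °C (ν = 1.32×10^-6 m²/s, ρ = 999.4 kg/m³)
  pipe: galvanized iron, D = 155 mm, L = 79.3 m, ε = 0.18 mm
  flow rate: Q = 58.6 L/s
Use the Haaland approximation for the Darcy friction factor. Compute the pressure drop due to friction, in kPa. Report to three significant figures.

Δp ≈ 51.9 kPa

V = 4Q/(πD²) = 4·0.0586/(π·0.155²) = 3.106 m/s
Re = VD/ν = 3.106·0.155/1.32×10^-6 = 3.65×10^5 → turbulent
ε/D = 0.18/155 = 0.00116
Haaland: f = 0.02105
h_f = f(L/D)V²/(2g) = 0.02105·(79.3/0.155)·3.106²/(2·9.81) = 5.294 m
Δp = ρg·h_f = 999.4·9.81·5.294 = 51.90 kPa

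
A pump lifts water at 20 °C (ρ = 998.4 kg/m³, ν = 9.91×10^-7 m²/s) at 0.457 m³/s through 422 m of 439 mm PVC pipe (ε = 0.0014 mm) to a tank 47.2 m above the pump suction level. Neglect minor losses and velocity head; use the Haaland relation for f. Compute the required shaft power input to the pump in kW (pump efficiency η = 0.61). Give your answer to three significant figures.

V = 4Q/(πD²) = 3.019 m/s; Re = 1.34×10^6; ε/D = 3.19×10^-6; f = 0.01110
h_f = f(L/D)V²/2g = 4.959 m
Total head H = z + h_f = 47.2 + 4.959 = 52.16 m
P_hyd = ρgQH = 998.4·9.81·0.457·52.16 = 233.5 kW
P_shaft = P_hyd/η = 233.5/0.61 = 382.7 kW

P_shaft ≈ 383 kW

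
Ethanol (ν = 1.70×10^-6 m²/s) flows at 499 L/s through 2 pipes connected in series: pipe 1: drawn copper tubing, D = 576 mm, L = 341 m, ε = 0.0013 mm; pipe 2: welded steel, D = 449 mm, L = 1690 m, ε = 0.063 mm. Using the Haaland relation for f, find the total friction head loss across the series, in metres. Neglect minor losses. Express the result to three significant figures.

H ≈ 28.2 m

Pipe 1: V = 1.915 m/s, Re = 6.49×10^5, ε/D = 2.26×10^-6, f = 0.01250, h_1 = f(L/D)V²/2g = 1.384 m
Pipe 2: V = 3.152 m/s, Re = 8.32×10^5, ε/D = 1.40×10^-4, f = 0.01406, h_2 = f(L/D)V²/2g = 26.80 m
Series → Q common, losses add: H = Σh = 28.18 m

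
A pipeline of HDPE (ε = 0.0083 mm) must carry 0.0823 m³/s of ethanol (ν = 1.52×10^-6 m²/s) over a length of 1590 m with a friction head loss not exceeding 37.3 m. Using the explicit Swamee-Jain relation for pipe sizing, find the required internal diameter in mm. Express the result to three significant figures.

Swamee-Jain (Type III): D = 0.66·[ε^1.25·(LQ²/(gh_f))^4.75 + ν·Q^9.4·(L/(gh_f))^5.2]^0.04
LQ²/(gh_f) = 0.02943; L/(gh_f) = 4.345
Term 1 = ε^1.25·(…)^4.75 = 2.38×10^-14; Term 2 = ν·Q^9.4·(…)^5.2 = 2.02×10^-13
D = 0.66·(2.38×10^-14 + 2.02×10^-13)^0.04 = 0.2059 m = 206 mm
Check: V = 2.47 m/s, Re = 3.35×10^5, f = 0.01457, h_f = 35.0 m ≈ 37.3 m ✓

D ≈ 206 mm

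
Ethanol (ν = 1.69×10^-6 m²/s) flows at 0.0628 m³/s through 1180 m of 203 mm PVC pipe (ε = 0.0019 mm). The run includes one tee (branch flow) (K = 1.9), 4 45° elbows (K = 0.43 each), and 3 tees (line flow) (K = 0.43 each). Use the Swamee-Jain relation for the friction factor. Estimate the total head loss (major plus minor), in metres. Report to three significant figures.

V = 4Q/(πD²) = 1.940 m/s; V²/2g = 0.1919 m
Re = 2.33×10^5, ε/D = 9.36×10^-6 → f = 0.01517 (Swamee-Jain)
Major: h_f = f(L/D)·V²/2g = 0.01517·5813·0.1919 = 16.93 m
Minor: ΣK = 4.91; h_m = ΣK·V²/2g = 0.9422 m
Total H_L = 16.93 + 0.9422 = 17.87 m

H_L ≈ 17.9 m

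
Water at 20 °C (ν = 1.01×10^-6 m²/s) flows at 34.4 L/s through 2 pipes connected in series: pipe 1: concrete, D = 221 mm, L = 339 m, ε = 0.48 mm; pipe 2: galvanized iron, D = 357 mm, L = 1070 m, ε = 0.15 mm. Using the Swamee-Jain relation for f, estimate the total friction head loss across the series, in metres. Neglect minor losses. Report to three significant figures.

Pipe 1: V = 0.8968 m/s, Re = 1.96×10^5, ε/D = 0.00217, f = 0.02498, h_1 = f(L/D)V²/2g = 1.570 m
Pipe 2: V = 0.3437 m/s, Re = 1.21×10^5, ε/D = 4.20×10^-4, f = 0.01956, h_2 = f(L/D)V²/2g = 0.3529 m
Series → Q common, losses add: H = Σh = 1.923 m

H ≈ 1.92 m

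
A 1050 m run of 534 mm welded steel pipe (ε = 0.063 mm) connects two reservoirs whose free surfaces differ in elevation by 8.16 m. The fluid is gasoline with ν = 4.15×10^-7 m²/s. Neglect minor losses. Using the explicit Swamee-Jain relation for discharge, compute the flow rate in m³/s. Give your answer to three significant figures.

Swamee-Jain (Type II): Q = -0.965·√(gD⁵h_f/L)·ln[ε/(3.7D) + √(3.17ν²L/(gD³h_f))]
√(gD⁵h_f/L) = √(9.81·0.534⁵·8.16/1050) = 0.05754
ε/(3.7D) = 3.19×10^-5; √(3.17ν²L/(gD³h_f)) = 6.86×10^-6
Q = -0.965·0.05754·ln(3.874×10^-5) = 0.5640 m³/s
Check: V = 2.52 m/s, Re = 3.24×10^6, f = 0.01291, h_f = 8.21 m ≈ 8.16 m ✓

Q ≈ 0.564 m³/s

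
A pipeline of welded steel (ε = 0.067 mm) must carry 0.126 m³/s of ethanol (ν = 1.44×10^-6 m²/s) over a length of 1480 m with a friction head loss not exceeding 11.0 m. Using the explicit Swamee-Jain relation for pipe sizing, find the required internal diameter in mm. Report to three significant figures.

D ≈ 314 mm

Swamee-Jain (Type III): D = 0.66·[ε^1.25·(LQ²/(gh_f))^4.75 + ν·Q^9.4·(L/(gh_f))^5.2]^0.04
LQ²/(gh_f) = 0.2177; L/(gh_f) = 13.72
Term 1 = ε^1.25·(…)^4.75 = 4.34×10^-9; Term 2 = ν·Q^9.4·(…)^5.2 = 4.12×10^-9
D = 0.66·(4.34×10^-9 + 4.12×10^-9)^0.04 = 0.3138 m = 314 mm
Check: V = 1.63 m/s, Re = 3.55×10^5, f = 0.01613, h_f = 10.3 m ≈ 11.0 m ✓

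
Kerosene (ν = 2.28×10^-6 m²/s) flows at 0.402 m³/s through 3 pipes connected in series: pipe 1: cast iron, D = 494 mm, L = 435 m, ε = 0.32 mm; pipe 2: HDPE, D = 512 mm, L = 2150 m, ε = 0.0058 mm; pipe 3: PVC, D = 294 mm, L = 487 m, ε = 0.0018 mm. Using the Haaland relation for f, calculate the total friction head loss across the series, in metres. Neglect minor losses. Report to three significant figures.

Pipe 1: V = 2.097 m/s, Re = 4.54×10^5, ε/D = 6.48×10^-4, f = 0.01852, h_1 = f(L/D)V²/2g = 3.657 m
Pipe 2: V = 1.953 m/s, Re = 4.38×10^5, ε/D = 1.13×10^-5, f = 0.01349, h_2 = f(L/D)V²/2g = 11.01 m
Pipe 3: V = 5.922 m/s, Re = 7.64×10^5, ε/D = 6.12×10^-6, f = 0.01222, h_3 = f(L/D)V²/2g = 36.17 m
Series → Q common, losses add: H = Σh = 50.84 m

H ≈ 50.8 m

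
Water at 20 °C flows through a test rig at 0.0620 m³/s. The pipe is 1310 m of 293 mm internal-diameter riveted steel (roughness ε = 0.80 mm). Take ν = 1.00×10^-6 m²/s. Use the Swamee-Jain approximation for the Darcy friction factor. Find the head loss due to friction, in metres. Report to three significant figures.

h_f ≈ 5.04 m

V = 4Q/(πD²) = 4·0.0620/(π·0.293²) = 0.9195 m/s
Re = VD/ν = 0.9195·0.293/1.00×10^-6 = 2.69×10^5 → turbulent
ε/D = 0.80/293 = 0.00273
Swamee-Jain: f = 0.02618
h_f = f(L/D)V²/(2g) = 0.02618·(1310/0.293)·0.9195²/(2·9.81) = 5.044 m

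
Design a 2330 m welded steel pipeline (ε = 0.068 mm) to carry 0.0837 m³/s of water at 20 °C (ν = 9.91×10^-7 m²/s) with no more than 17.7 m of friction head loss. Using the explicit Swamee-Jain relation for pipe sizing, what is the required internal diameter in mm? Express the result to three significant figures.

Swamee-Jain (Type III): D = 0.66·[ε^1.25·(LQ²/(gh_f))^4.75 + ν·Q^9.4·(L/(gh_f))^5.2]^0.04
LQ²/(gh_f) = 0.09401; L/(gh_f) = 13.42
Term 1 = ε^1.25·(…)^4.75 = 8.19×10^-11; Term 2 = ν·Q^9.4·(…)^5.2 = 5.42×10^-11
D = 0.66·(8.19×10^-11 + 5.42×10^-11)^0.04 = 0.2660 m = 266 mm
Check: V = 1.51 m/s, Re = 4.04×10^5, f = 0.01628, h_f = 16.5 m ≈ 17.7 m ✓

D ≈ 266 mm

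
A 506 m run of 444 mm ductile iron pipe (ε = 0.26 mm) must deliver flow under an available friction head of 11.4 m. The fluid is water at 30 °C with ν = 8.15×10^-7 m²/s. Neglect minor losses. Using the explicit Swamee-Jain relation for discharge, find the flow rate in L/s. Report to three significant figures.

Swamee-Jain (Type II): Q = -0.965·√(gD⁵h_f/L)·ln[ε/(3.7D) + √(3.17ν²L/(gD³h_f))]
√(gD⁵h_f/L) = √(9.81·0.444⁵·11.4/506) = 0.06175
ε/(3.7D) = 1.58×10^-4; √(3.17ν²L/(gD³h_f)) = 1.04×10^-5
Q = -0.965·0.06175·ln(1.687×10^-4) = 0.5177 m³/s
Check: V = 3.34 m/s, Re = 1.82×10^6, f = 0.01763, h_f = 11.5 m ≈ 11.4 m ✓

Q ≈ 518 L/s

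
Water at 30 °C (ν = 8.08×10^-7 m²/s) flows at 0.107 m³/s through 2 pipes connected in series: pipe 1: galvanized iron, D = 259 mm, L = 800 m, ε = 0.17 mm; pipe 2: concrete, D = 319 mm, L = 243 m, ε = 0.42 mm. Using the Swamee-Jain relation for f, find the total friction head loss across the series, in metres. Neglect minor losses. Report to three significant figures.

Pipe 1: V = 2.031 m/s, Re = 6.51×10^5, ε/D = 6.56×10^-4, f = 0.01850, h_1 = f(L/D)V²/2g = 12.02 m
Pipe 2: V = 1.339 m/s, Re = 5.29×10^5, ε/D = 0.00132, f = 0.02160, h_2 = f(L/D)V²/2g = 1.503 m
Series → Q common, losses add: H = Σh = 13.52 m

H ≈ 13.5 m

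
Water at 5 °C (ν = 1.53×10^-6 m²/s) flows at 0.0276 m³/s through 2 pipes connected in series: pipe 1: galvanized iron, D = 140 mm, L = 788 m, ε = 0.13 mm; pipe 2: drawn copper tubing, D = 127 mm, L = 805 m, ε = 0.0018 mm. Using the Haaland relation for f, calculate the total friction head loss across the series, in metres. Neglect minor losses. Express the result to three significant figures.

Pipe 1: V = 1.793 m/s, Re = 1.64×10^5, ε/D = 9.29×10^-4, f = 0.02088, h_1 = f(L/D)V²/2g = 19.25 m
Pipe 2: V = 2.179 m/s, Re = 1.81×10^5, ε/D = 1.42×10^-5, f = 0.01589, h_2 = f(L/D)V²/2g = 24.37 m
Series → Q common, losses add: H = Σh = 43.62 m

H ≈ 43.6 m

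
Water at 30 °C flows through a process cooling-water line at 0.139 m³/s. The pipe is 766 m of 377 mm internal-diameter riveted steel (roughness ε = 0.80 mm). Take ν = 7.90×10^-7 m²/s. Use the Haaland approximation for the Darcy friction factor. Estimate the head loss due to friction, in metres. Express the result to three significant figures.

h_f ≈ 3.87 m

V = 4Q/(πD²) = 4·0.139/(π·0.377²) = 1.245 m/s
Re = VD/ν = 1.245·0.377/7.90×10^-7 = 5.94×10^5 → turbulent
ε/D = 0.80/377 = 0.00212
Haaland: f = 0.02410
h_f = f(L/D)V²/(2g) = 0.02410·(766/0.377)·1.245²/(2·9.81) = 3.870 m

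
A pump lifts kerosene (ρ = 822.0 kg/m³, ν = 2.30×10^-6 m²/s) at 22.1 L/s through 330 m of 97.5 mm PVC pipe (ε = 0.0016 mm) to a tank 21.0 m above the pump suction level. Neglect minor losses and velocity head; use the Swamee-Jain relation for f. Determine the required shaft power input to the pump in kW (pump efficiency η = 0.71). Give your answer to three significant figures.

V = 4Q/(πD²) = 2.960 m/s; Re = 1.25×10^5; ε/D = 1.64×10^-5; f = 0.01716
h_f = f(L/D)V²/2g = 25.94 m
Total head H = z + h_f = 21.0 + 25.94 = 46.94 m
P_hyd = ρgQH = 822.0·9.81·0.0221·46.94 = 8.364 kW
P_shaft = P_hyd/η = 8.364/0.71 = 11.78 kW

P_shaft ≈ 11.8 kW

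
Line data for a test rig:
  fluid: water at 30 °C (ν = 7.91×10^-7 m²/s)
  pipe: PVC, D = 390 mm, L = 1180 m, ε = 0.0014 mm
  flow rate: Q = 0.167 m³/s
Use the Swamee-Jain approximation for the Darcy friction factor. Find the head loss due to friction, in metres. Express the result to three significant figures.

h_f ≈ 3.75 m

V = 4Q/(πD²) = 4·0.167/(π·0.390²) = 1.398 m/s
Re = VD/ν = 1.398·0.390/7.91×10^-7 = 6.89×10^5 → turbulent
ε/D = 0.0014/390 = 3.59×10^-6
Swamee-Jain: f = 0.01244
h_f = f(L/D)V²/(2g) = 0.01244·(1180/0.390)·1.398²/(2·9.81) = 3.750 m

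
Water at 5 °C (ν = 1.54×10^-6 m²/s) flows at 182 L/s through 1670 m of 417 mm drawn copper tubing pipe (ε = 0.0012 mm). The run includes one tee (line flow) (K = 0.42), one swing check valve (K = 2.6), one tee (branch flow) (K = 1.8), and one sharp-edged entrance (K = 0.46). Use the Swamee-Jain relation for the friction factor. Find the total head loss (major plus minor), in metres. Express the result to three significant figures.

V = 4Q/(πD²) = 1.333 m/s; V²/2g = 0.09051 m
Re = 3.61×10^5, ε/D = 2.88×10^-6 → f = 0.01393 (Swamee-Jain)
Major: h_f = f(L/D)·V²/2g = 0.01393·4005·0.09051 = 5.048 m
Minor: ΣK = 5.28; h_m = ΣK·V²/2g = 0.4779 m
Total H_L = 5.048 + 0.4779 = 5.526 m

H_L ≈ 5.53 m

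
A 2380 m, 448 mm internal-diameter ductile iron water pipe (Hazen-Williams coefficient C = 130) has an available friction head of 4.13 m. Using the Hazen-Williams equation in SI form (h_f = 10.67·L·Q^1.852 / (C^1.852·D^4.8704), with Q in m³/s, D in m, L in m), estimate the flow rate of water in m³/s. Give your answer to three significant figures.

Rearranging: Q = [h_f·C^1.852·D^4.8704 / (10.67·L)]^(1/1.852)
Q = [4.13·130^1.852·0.448^4.8704 / (10.67·2380)]^0.540 = 0.1416 m³/s

Q ≈ 0.142 m³/s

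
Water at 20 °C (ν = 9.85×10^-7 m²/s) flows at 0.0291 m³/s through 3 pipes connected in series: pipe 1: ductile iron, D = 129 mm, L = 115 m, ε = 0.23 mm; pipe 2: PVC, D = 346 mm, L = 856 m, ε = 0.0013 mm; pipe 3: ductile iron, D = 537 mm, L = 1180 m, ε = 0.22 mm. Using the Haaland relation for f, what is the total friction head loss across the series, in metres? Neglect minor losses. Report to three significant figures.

H ≈ 5.51 m

Pipe 1: V = 2.227 m/s, Re = 2.92×10^5, ε/D = 0.00178, f = 0.02336, h_1 = f(L/D)V²/2g = 5.261 m
Pipe 2: V = 0.3095 m/s, Re = 1.09×10^5, ε/D = 3.76×10^-6, f = 0.01753, h_2 = f(L/D)V²/2g = 0.2117 m
Pipe 3: V = 0.1285 m/s, Re = 7.00×10^4, ε/D = 4.10×10^-4, f = 0.02075, h_3 = f(L/D)V²/2g = 0.03837 m
Series → Q common, losses add: H = Σh = 5.511 m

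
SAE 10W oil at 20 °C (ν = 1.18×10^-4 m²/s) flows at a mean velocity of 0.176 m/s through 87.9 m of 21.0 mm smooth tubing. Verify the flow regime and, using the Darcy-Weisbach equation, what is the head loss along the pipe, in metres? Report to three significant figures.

Re = VD/ν = 0.176·0.02100/1.18×10^-4 = 31.3 → laminar (Re < 2300)
f = 64/Re = 2.043
h_f = f(L/D)V²/(2g) = 2.043·(87.9/0.02100)·0.176²/(2·9.81) = 13.50 m

h_f ≈ 13.5 m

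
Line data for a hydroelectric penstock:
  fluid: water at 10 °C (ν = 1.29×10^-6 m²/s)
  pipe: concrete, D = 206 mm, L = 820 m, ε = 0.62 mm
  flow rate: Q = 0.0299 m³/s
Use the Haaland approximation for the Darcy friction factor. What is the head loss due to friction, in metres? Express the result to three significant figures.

V = 4Q/(πD²) = 4·0.0299/(π·0.206²) = 0.8971 m/s
Re = VD/ν = 0.8971·0.206/1.29×10^-6 = 1.43×10^5 → turbulent
ε/D = 0.62/206 = 0.00301
Haaland: f = 0.02707
h_f = f(L/D)V²/(2g) = 0.02707·(820/0.206)·0.8971²/(2·9.81) = 4.420 m

h_f ≈ 4.42 m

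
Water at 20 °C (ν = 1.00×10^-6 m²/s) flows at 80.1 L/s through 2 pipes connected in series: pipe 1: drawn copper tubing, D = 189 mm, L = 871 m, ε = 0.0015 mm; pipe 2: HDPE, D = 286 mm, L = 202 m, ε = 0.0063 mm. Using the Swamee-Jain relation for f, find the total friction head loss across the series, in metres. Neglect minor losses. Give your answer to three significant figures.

H ≈ 25.8 m

Pipe 1: V = 2.855 m/s, Re = 5.40×10^5, ε/D = 7.94×10^-6, f = 0.01305, h_1 = f(L/D)V²/2g = 24.98 m
Pipe 2: V = 1.247 m/s, Re = 3.57×10^5, ε/D = 2.20×10^-5, f = 0.01420, h_2 = f(L/D)V²/2g = 0.7949 m
Series → Q common, losses add: H = Σh = 25.78 m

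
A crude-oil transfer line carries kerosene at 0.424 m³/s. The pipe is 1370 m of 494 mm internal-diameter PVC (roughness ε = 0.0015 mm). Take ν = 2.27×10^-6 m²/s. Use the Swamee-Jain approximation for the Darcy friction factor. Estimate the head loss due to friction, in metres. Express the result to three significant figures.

h_f ≈ 9.15 m

V = 4Q/(πD²) = 4·0.424/(π·0.494²) = 2.212 m/s
Re = VD/ν = 2.212·0.494/2.27×10^-6 = 4.81×10^5 → turbulent
ε/D = 0.0015/494 = 3.04×10^-6
Swamee-Jain: f = 0.01323
h_f = f(L/D)V²/(2g) = 0.01323·(1370/0.494)·2.212²/(2·9.81) = 9.150 m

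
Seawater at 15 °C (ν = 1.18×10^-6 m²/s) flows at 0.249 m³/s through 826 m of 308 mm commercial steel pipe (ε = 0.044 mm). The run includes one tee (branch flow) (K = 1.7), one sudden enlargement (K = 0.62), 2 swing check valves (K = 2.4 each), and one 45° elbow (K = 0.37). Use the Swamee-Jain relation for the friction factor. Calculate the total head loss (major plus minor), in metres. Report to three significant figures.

V = 4Q/(πD²) = 3.342 m/s; V²/2g = 0.5693 m
Re = 8.72×10^5, ε/D = 1.43×10^-4 → f = 0.01423 (Swamee-Jain)
Major: h_f = f(L/D)·V²/2g = 0.01423·2682·0.5693 = 21.73 m
Minor: ΣK = 7.49; h_m = ΣK·V²/2g = 4.264 m
Total H_L = 21.73 + 4.264 = 26.00 m

H_L ≈ 26.0 m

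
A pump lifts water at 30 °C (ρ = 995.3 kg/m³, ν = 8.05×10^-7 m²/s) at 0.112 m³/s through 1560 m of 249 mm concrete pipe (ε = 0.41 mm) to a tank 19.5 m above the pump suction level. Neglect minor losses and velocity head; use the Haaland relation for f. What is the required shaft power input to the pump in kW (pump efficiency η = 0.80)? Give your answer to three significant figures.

V = 4Q/(πD²) = 2.300 m/s; Re = 7.11×10^5; ε/D = 0.00165; f = 0.02256
h_f = f(L/D)V²/2g = 38.11 m
Total head H = z + h_f = 19.5 + 38.11 = 57.61 m
P_hyd = ρgQH = 995.3·9.81·0.112·57.61 = 63.00 kW
P_shaft = P_hyd/η = 63.00/0.80 = 78.75 kW

P_shaft ≈ 78.7 kW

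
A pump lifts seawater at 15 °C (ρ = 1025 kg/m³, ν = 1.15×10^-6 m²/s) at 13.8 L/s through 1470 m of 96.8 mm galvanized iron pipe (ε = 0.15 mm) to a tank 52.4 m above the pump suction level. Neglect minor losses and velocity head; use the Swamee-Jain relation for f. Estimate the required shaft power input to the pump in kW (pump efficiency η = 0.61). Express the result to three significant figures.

P_shaft ≈ 26.4 kW

V = 4Q/(πD²) = 1.875 m/s; Re = 1.58×10^5; ε/D = 0.00155; f = 0.02340
h_f = f(L/D)V²/2g = 63.70 m
Total head H = z + h_f = 52.4 + 63.70 = 116.1 m
P_hyd = ρgQH = 1025·9.81·0.0138·116.1 = 16.11 kW
P_shaft = P_hyd/η = 16.11/0.61 = 26.41 kW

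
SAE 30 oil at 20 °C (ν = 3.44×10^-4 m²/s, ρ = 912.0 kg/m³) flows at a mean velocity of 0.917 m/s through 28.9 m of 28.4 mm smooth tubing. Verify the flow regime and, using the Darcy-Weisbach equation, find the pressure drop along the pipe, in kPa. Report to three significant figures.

Re = VD/ν = 0.917·0.02840/3.44×10^-4 = 75.7 → laminar (Re < 2300)
f = 64/Re = 0.8454
h_f = f(L/D)V²/(2g) = 0.8454·(28.9/0.02840)·0.917²/(2·9.81) = 36.87 m
Δp = ρg·h_f = 912.0·9.81·36.87 = 329.9 kPa

Δp ≈ 330 kPa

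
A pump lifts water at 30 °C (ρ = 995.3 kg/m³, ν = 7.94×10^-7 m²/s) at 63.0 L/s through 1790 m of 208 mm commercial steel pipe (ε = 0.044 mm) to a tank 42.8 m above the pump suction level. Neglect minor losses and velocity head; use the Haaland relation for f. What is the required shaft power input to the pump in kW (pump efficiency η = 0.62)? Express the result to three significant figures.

V = 4Q/(πD²) = 1.854 m/s; Re = 4.86×10^5; ε/D = 2.12×10^-4; f = 0.01543
h_f = f(L/D)V²/2g = 23.27 m
Total head H = z + h_f = 42.8 + 23.27 = 66.07 m
P_hyd = ρgQH = 995.3·9.81·0.0630·66.07 = 40.64 kW
P_shaft = P_hyd/η = 40.64/0.62 = 65.55 kW

P_shaft ≈ 65.5 kW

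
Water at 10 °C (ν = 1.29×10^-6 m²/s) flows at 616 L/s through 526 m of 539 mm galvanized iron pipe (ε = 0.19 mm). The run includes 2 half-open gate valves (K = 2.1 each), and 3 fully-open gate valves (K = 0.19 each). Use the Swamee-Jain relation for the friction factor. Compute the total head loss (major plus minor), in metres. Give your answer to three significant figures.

H_L ≈ 7.62 m

V = 4Q/(πD²) = 2.700 m/s; V²/2g = 0.3715 m
Re = 1.13×10^6, ε/D = 3.53×10^-4 → f = 0.01613 (Swamee-Jain)
Major: h_f = f(L/D)·V²/2g = 0.01613·975.9·0.3715 = 5.849 m
Minor: ΣK = 4.77; h_m = ΣK·V²/2g = 1.772 m
Total H_L = 5.849 + 1.772 = 7.621 m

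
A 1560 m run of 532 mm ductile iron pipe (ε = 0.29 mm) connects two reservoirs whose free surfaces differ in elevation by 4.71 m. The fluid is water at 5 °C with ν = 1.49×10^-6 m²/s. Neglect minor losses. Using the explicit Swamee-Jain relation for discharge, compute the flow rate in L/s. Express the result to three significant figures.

Q ≈ 294 L/s

Swamee-Jain (Type II): Q = -0.965·√(gD⁵h_f/L)·ln[ε/(3.7D) + √(3.17ν²L/(gD³h_f))]
√(gD⁵h_f/L) = √(9.81·0.532⁵·4.71/1560) = 0.03553
ε/(3.7D) = 1.47×10^-4; √(3.17ν²L/(gD³h_f)) = 3.97×10^-5
Q = -0.965·0.03553·ln(1.871×10^-4) = 0.2943 m³/s
Check: V = 1.32 m/s, Re = 4.73×10^5, f = 0.01810, h_f = 4.74 m ≈ 4.71 m ✓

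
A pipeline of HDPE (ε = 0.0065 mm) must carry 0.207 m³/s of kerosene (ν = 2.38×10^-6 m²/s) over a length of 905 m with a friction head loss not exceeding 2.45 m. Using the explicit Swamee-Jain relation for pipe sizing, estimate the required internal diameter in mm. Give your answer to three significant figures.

D ≈ 463 mm

Swamee-Jain (Type III): D = 0.66·[ε^1.25·(LQ²/(gh_f))^4.75 + ν·Q^9.4·(L/(gh_f))^5.2]^0.04
LQ²/(gh_f) = 1.613; L/(gh_f) = 37.65
Term 1 = ε^1.25·(…)^4.75 = 3.18×10^-6; Term 2 = ν·Q^9.4·(…)^5.2 = 1.38×10^-4
D = 0.66·(3.18×10^-6 + 1.38×10^-4)^0.04 = 0.4630 m = 463 mm
Check: V = 1.23 m/s, Re = 2.39×10^5, f = 0.01515, h_f = 2.28 m ≈ 2.45 m ✓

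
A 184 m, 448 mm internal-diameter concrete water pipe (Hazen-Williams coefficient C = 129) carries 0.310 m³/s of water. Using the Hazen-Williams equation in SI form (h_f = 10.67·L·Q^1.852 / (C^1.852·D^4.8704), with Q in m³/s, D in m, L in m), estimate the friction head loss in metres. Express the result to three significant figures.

h_f = 10.67·184·0.310^1.852 / (129^1.852·0.448^4.8704) = 1.382 m

h_f ≈ 1.38 m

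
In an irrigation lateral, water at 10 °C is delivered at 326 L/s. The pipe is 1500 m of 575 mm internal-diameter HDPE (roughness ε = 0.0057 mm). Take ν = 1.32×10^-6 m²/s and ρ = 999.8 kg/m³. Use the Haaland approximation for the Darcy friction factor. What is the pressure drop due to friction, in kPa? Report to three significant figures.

Δp ≈ 26.7 kPa

V = 4Q/(πD²) = 4·0.326/(π·0.575²) = 1.255 m/s
Re = VD/ν = 1.255·0.575/1.32×10^-6 = 5.47×10^5 → turbulent
ε/D = 0.0057/575 = 9.91×10^-6
Haaland: f = 0.01298
h_f = f(L/D)V²/(2g) = 0.01298·(1500/0.575)·1.255²/(2·9.81) = 2.719 m
Δp = ρg·h_f = 999.8·9.81·2.719 = 26.67 kPa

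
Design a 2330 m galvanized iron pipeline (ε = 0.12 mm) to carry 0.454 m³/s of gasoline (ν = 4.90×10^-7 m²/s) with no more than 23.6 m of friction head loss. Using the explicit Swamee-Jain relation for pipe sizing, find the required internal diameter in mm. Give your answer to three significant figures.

Swamee-Jain (Type III): D = 0.66·[ε^1.25·(LQ²/(gh_f))^4.75 + ν·Q^9.4·(L/(gh_f))^5.2]^0.04
LQ²/(gh_f) = 2.074; L/(gh_f) = 10.06
Term 1 = ε^1.25·(…)^4.75 = 4.02×10^-4; Term 2 = ν·Q^9.4·(…)^5.2 = 4.80×10^-5
D = 0.66·(4.02×10^-4 + 4.80×10^-5)^0.04 = 0.4849 m = 485 mm
Check: V = 2.46 m/s, Re = 2.43×10^6, f = 0.01478, h_f = 21.9 m ≈ 23.6 m ✓

D ≈ 485 mm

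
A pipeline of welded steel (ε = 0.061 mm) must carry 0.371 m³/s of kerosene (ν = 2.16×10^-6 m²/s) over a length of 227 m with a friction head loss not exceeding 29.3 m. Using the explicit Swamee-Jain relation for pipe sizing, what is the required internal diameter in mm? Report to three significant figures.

D ≈ 270 mm

Swamee-Jain (Type III): D = 0.66·[ε^1.25·(LQ²/(gh_f))^4.75 + ν·Q^9.4·(L/(gh_f))^5.2]^0.04
LQ²/(gh_f) = 0.1087; L/(gh_f) = 0.7897
Term 1 = ε^1.25·(…)^4.75 = 1.42×10^-10; Term 2 = ν·Q^9.4·(…)^5.2 = 5.67×10^-11
D = 0.66·(1.42×10^-10 + 5.67×10^-11)^0.04 = 0.2701 m = 270 mm
Check: V = 6.48 m/s, Re = 8.10×10^5, f = 0.01522, h_f = 27.3 m ≈ 29.3 m ✓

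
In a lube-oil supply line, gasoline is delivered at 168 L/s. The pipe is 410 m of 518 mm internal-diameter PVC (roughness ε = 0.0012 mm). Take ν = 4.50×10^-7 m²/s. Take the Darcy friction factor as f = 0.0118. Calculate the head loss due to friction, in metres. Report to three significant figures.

h_f ≈ 0.303 m

V = 4Q/(πD²) = 4·0.168/(π·0.518²) = 0.7972 m/s
h_f = f(L/D)V²/(2g) = 0.01180·(410/0.518)·0.7972²/(2·9.81) = 0.3025 m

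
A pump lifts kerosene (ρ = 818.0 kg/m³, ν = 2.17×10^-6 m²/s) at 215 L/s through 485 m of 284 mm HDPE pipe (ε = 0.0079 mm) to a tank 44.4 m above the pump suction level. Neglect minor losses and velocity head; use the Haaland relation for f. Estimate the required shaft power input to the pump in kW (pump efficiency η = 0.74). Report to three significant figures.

V = 4Q/(πD²) = 3.394 m/s; Re = 4.44×10^5; ε/D = 2.78×10^-5; f = 0.01365
h_f = f(L/D)V²/2g = 13.69 m
Total head H = z + h_f = 44.4 + 13.69 = 58.09 m
P_hyd = ρgQH = 818.0·9.81·0.215·58.09 = 100.2 kW
P_shaft = P_hyd/η = 100.2/0.74 = 135.4 kW

P_shaft ≈ 135 kW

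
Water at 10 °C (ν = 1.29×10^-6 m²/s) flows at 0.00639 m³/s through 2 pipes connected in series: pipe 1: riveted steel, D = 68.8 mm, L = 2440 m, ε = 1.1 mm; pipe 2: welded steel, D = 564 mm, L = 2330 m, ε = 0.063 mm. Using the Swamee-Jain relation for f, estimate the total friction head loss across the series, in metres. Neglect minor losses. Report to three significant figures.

H ≈ 243 m

Pipe 1: V = 1.719 m/s, Re = 9.17×10^4, ε/D = 0.0160, f = 0.04546, h_1 = f(L/D)V²/2g = 242.8 m
Pipe 2: V = 0.02558 m/s, Re = 1.12×10^4, ε/D = 1.12×10^-4, f = 0.03025, h_2 = f(L/D)V²/2g = 0.004167 m
Series → Q common, losses add: H = Σh = 242.8 m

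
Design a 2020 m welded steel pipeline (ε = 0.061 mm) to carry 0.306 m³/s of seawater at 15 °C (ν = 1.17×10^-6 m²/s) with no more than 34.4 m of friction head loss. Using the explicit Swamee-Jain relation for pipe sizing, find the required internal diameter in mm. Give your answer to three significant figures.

Swamee-Jain (Type III): D = 0.66·[ε^1.25·(LQ²/(gh_f))^4.75 + ν·Q^9.4·(L/(gh_f))^5.2]^0.04
LQ²/(gh_f) = 0.5605; L/(gh_f) = 5.986
Term 1 = ε^1.25·(…)^4.75 = 3.45×10^-7; Term 2 = ν·Q^9.4·(…)^5.2 = 1.88×10^-7
D = 0.66·(3.45×10^-7 + 1.88×10^-7)^0.04 = 0.3704 m = 370 mm
Check: V = 2.84 m/s, Re = 8.99×10^5, f = 0.01447, h_f = 32.5 m ≈ 34.4 m ✓

D ≈ 370 mm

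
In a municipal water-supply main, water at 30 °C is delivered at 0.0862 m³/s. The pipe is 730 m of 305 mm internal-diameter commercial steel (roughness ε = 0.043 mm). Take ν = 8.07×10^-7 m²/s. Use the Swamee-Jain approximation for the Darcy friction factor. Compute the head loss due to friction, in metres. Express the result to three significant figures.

V = 4Q/(πD²) = 4·0.0862/(π·0.305²) = 1.180 m/s
Re = VD/ν = 1.180·0.305/8.07×10^-7 = 4.46×10^5 → turbulent
ε/D = 0.043/305 = 1.41×10^-4
Swamee-Jain: f = 0.01510
h_f = f(L/D)V²/(2g) = 0.01510·(730/0.305)·1.180²/(2·9.81) = 2.564 m

h_f ≈ 2.56 m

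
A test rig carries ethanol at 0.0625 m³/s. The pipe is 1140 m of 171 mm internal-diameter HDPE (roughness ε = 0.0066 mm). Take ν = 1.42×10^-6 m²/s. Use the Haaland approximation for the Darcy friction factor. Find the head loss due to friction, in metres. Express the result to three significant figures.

V = 4Q/(πD²) = 4·0.0625/(π·0.171²) = 2.721 m/s
Re = VD/ν = 2.721·0.171/1.42×10^-6 = 3.28×10^5 → turbulent
ε/D = 0.0066/171 = 3.86×10^-5
Haaland: f = 0.01446
h_f = f(L/D)V²/(2g) = 0.01446·(1140/0.171)·2.721²/(2·9.81) = 36.40 m

h_f ≈ 36.4 m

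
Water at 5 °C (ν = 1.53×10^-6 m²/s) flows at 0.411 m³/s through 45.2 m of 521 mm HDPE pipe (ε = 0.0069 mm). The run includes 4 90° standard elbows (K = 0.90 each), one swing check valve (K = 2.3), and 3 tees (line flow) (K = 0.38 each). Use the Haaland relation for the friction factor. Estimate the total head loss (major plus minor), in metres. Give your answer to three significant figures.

H_L ≈ 1.54 m

V = 4Q/(πD²) = 1.928 m/s; V²/2g = 0.1894 m
Re = 6.56×10^5, ε/D = 1.32×10^-5 → f = 0.01263 (Haaland)
Major: h_f = f(L/D)·V²/2g = 0.01263·86.76·0.1894 = 0.2076 m
Minor: ΣK = 7.04; h_m = ΣK·V²/2g = 1.334 m
Total H_L = 0.2076 + 1.334 = 1.541 m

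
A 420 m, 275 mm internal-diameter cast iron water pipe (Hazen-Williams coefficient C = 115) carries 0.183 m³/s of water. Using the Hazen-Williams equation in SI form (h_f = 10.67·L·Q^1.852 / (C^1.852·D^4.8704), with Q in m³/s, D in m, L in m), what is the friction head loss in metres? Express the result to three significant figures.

h_f ≈ 15.8 m

h_f = 10.67·420·0.183^1.852 / (115^1.852·0.275^4.8704) = 15.84 m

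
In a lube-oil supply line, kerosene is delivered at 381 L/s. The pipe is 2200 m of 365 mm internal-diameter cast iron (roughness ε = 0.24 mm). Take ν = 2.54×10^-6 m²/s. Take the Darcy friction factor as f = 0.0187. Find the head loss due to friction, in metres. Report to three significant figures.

h_f ≈ 76.2 m

V = 4Q/(πD²) = 4·0.381/(π·0.365²) = 3.641 m/s
h_f = f(L/D)V²/(2g) = 0.01870·(2200/0.365)·3.641²/(2·9.81) = 76.17 m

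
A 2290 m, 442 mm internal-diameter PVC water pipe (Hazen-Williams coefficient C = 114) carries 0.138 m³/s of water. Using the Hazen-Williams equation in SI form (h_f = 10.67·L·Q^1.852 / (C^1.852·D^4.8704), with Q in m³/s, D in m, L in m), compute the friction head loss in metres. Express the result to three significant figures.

h_f = 10.67·2290·0.138^1.852 / (114^1.852·0.442^4.8704) = 5.159 m

h_f ≈ 5.16 m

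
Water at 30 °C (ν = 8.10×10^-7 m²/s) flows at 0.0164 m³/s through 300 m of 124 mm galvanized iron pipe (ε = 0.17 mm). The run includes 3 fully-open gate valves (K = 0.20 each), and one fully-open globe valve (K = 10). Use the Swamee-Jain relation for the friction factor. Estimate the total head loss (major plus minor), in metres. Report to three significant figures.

H_L ≈ 6.11 m

V = 4Q/(πD²) = 1.358 m/s; V²/2g = 0.09400 m
Re = 2.08×10^5, ε/D = 0.00137 → f = 0.02250 (Swamee-Jain)
Major: h_f = f(L/D)·V²/2g = 0.02250·2419·0.09400 = 5.118 m
Minor: ΣK = 10.6; h_m = ΣK·V²/2g = 0.9964 m
Total H_L = 5.118 + 0.9964 = 6.114 m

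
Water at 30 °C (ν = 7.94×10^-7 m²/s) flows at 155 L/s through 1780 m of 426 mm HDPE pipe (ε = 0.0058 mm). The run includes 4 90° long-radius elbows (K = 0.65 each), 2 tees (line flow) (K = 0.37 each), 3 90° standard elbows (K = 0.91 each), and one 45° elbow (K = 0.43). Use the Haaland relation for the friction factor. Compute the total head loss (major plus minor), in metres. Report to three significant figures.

H_L ≈ 3.64 m

V = 4Q/(πD²) = 1.087 m/s; V²/2g = 0.06028 m
Re = 5.83×10^5, ε/D = 1.36×10^-5 → f = 0.01288 (Haaland)
Major: h_f = f(L/D)·V²/2g = 0.01288·4178·0.06028 = 3.245 m
Minor: ΣK = 6.50; h_m = ΣK·V²/2g = 0.3918 m
Total H_L = 3.245 + 0.3918 = 3.637 m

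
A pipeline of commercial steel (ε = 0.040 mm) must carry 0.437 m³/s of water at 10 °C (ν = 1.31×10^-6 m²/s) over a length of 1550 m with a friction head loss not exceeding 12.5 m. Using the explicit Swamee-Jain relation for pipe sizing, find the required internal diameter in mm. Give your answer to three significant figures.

Swamee-Jain (Type III): D = 0.66·[ε^1.25·(LQ²/(gh_f))^4.75 + ν·Q^9.4·(L/(gh_f))^5.2]^0.04
LQ²/(gh_f) = 2.414; L/(gh_f) = 12.64
Term 1 = ε^1.25·(…)^4.75 = 2.09×10^-4; Term 2 = ν·Q^9.4·(…)^5.2 = 2.93×10^-4
D = 0.66·(2.09×10^-4 + 2.93×10^-4)^0.04 = 0.4871 m = 487 mm
Check: V = 2.35 m/s, Re = 8.72×10^5, f = 0.01341, h_f = 12.0 m ≈ 12.5 m ✓

D ≈ 487 mm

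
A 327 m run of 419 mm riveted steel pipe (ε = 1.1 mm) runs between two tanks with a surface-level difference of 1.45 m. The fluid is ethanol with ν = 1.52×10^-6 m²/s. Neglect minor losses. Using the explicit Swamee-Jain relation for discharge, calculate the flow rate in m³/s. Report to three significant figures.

Q ≈ 0.164 m³/s

Swamee-Jain (Type II): Q = -0.965·√(gD⁵h_f/L)·ln[ε/(3.7D) + √(3.17ν²L/(gD³h_f))]
√(gD⁵h_f/L) = √(9.81·0.419⁵·1.45/327) = 0.02370
ε/(3.7D) = 7.10×10^-4; √(3.17ν²L/(gD³h_f)) = 4.78×10^-5
Q = -0.965·0.02370·ln(7.574×10^-4) = 0.1644 m³/s
Check: V = 1.19 m/s, Re = 3.29×10^5, f = 0.02581, h_f = 1.46 m ≈ 1.45 m ✓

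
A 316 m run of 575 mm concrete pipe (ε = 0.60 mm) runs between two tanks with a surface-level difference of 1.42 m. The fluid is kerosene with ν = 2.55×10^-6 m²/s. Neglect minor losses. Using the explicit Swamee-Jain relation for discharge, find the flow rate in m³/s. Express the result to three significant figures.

Swamee-Jain (Type II): Q = -0.965·√(gD⁵h_f/L)·ln[ε/(3.7D) + √(3.17ν²L/(gD³h_f))]
√(gD⁵h_f/L) = √(9.81·0.575⁵·1.42/316) = 0.05264
ε/(3.7D) = 2.82×10^-4; √(3.17ν²L/(gD³h_f)) = 4.96×10^-5
Q = -0.965·0.05264·ln(3.316×10^-4) = 0.4070 m³/s
Check: V = 1.57 m/s, Re = 3.53×10^5, f = 0.02078, h_f = 1.43 m ≈ 1.42 m ✓

Q ≈ 0.407 m³/s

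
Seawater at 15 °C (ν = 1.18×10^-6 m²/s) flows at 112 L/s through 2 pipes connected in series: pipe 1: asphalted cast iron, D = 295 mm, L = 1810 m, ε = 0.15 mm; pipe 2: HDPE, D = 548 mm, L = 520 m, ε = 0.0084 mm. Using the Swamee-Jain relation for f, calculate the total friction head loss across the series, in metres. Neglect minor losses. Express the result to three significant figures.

Pipe 1: V = 1.639 m/s, Re = 4.10×10^5, ε/D = 5.08×10^-4, f = 0.01802, h_1 = f(L/D)V²/2g = 15.13 m
Pipe 2: V = 0.4749 m/s, Re = 2.21×10^5, ε/D = 1.53×10^-5, f = 0.01539, h_2 = f(L/D)V²/2g = 0.1678 m
Series → Q common, losses add: H = Σh = 15.30 m

H ≈ 15.3 m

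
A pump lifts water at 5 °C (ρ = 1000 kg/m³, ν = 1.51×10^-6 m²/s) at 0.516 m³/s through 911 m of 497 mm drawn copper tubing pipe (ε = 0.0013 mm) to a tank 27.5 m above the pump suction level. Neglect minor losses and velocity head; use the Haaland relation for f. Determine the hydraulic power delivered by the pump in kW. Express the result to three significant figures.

V = 4Q/(πD²) = 2.660 m/s; Re = 8.75×10^5; ε/D = 2.62×10^-6; f = 0.01189
h_f = f(L/D)V²/2g = 7.857 m
Total head H = z + h_f = 27.5 + 7.857 = 35.36 m
P_hyd = ρgQH = 1000·9.81·0.516·35.36 = 179.0 kW

P_hyd ≈ 179 kW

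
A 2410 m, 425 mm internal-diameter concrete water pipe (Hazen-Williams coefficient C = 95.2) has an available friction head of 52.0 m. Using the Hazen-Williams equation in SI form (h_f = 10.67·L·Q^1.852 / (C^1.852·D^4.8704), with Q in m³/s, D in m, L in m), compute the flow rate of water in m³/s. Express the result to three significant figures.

Q ≈ 0.352 m³/s

Rearranging: Q = [h_f·C^1.852·D^4.8704 / (10.67·L)]^(1/1.852)
Q = [52.0·95.2^1.852·0.425^4.8704 / (10.67·2410)]^0.540 = 0.3521 m³/s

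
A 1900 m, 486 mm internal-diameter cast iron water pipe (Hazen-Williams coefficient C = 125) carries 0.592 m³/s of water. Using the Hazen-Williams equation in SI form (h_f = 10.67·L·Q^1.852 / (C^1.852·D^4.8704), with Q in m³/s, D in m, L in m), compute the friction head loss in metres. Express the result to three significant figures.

h_f ≈ 33.7 m

h_f = 10.67·1900·0.592^1.852 / (125^1.852·0.486^4.8704) = 33.73 m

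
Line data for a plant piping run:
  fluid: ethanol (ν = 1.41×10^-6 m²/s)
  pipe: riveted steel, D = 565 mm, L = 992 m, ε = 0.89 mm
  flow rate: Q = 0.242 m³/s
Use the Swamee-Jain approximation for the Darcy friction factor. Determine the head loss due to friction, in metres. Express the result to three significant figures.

V = 4Q/(πD²) = 4·0.242/(π·0.565²) = 0.9652 m/s
Re = VD/ν = 0.9652·0.565/1.41×10^-6 = 3.87×10^5 → turbulent
ε/D = 0.89/565 = 0.00158
Swamee-Jain: f = 0.02269
h_f = f(L/D)V²/(2g) = 0.02269·(992/0.565)·0.9652²/(2·9.81) = 1.892 m

h_f ≈ 1.89 m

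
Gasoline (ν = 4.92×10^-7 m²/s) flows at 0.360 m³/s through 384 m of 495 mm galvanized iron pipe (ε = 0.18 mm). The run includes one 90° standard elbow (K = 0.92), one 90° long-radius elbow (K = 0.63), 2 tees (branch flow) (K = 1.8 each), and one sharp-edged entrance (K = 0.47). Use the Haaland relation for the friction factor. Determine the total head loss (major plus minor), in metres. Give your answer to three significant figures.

V = 4Q/(πD²) = 1.871 m/s; V²/2g = 0.1784 m
Re = 1.88×10^6, ε/D = 3.64×10^-4 → f = 0.01590 (Haaland)
Major: h_f = f(L/D)·V²/2g = 0.01590·775.8·0.1784 = 2.200 m
Minor: ΣK = 5.62; h_m = ΣK·V²/2g = 1.002 m
Total H_L = 2.200 + 1.002 = 3.202 m

H_L ≈ 3.20 m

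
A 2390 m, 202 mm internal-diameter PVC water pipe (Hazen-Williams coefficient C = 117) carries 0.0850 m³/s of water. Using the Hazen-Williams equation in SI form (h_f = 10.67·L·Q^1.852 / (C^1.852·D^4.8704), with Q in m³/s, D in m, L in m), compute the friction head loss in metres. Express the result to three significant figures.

h_f = 10.67·2390·0.0850^1.852 / (117^1.852·0.202^4.8704) = 94.79 m

h_f ≈ 94.8 m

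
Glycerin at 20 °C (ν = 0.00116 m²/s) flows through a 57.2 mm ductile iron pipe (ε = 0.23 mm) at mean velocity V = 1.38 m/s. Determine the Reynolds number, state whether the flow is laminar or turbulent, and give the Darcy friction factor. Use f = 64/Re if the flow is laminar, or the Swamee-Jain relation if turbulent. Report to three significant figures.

Re = VD/ν = 1.380·0.0572/0.00116 = 68.0
Re < 2300 → laminar → f = 64/Re = 0.9405

Re ≈ 68.0; laminar; f = 64/Re ≈ 0.941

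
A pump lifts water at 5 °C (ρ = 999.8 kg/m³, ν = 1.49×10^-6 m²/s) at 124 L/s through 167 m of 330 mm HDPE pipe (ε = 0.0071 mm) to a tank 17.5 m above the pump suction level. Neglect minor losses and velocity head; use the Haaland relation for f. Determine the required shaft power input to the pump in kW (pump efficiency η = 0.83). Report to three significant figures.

V = 4Q/(πD²) = 1.450 m/s; Re = 3.21×10^5; ε/D = 2.15×10^-5; f = 0.01435
h_f = f(L/D)V²/2g = 0.7780 m
Total head H = z + h_f = 17.5 + 0.7780 = 18.28 m
P_hyd = ρgQH = 999.8·9.81·0.124·18.28 = 22.23 kW
P_shaft = P_hyd/η = 22.23/0.83 = 26.78 kW

P_shaft ≈ 26.8 kW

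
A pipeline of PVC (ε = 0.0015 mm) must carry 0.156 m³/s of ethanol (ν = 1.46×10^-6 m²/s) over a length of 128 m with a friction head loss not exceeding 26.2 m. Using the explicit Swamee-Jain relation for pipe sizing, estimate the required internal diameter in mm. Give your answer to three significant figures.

Swamee-Jain (Type III): D = 0.66·[ε^1.25·(LQ²/(gh_f))^4.75 + ν·Q^9.4·(L/(gh_f))^5.2]^0.04
LQ²/(gh_f) = 0.01212; L/(gh_f) = 0.4980
Term 1 = ε^1.25·(…)^4.75 = 4.14×10^-17; Term 2 = ν·Q^9.4·(…)^5.2 = 1.01×10^-15
D = 0.66·(4.14×10^-17 + 1.01×10^-15)^0.04 = 0.1661 m = 166 mm
Check: V = 7.20 m/s, Re = 8.19×10^5, f = 0.01220, h_f = 24.8 m ≈ 26.2 m ✓

D ≈ 166 mm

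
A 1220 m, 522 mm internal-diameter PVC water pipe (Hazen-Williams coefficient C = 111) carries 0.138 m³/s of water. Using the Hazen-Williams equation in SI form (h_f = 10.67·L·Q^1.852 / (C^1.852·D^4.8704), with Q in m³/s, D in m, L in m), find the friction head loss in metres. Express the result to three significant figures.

h_f = 10.67·1220·0.138^1.852 / (111^1.852·0.522^4.8704) = 1.284 m

h_f ≈ 1.28 m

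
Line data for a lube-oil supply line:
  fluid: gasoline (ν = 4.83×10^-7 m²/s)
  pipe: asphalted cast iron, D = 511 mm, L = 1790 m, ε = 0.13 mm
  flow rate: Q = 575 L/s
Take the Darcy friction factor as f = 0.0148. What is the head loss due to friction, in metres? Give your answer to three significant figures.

V = 4Q/(πD²) = 4·0.575/(π·0.511²) = 2.804 m/s
h_f = f(L/D)V²/(2g) = 0.01480·(1790/0.511)·2.804²/(2·9.81) = 20.77 m

h_f ≈ 20.8 m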